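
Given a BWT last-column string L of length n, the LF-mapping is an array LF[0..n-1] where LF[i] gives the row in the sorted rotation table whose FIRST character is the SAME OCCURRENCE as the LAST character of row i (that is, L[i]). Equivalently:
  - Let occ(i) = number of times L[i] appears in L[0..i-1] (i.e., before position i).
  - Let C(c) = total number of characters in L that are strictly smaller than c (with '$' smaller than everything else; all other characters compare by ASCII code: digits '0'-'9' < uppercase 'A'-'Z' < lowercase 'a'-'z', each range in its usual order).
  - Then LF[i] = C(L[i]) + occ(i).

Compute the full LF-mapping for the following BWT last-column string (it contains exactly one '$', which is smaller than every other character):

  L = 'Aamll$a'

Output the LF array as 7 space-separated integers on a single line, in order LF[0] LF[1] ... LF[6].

Char counts: '$':1, 'A':1, 'a':2, 'l':2, 'm':1
C (first-col start): C('$')=0, C('A')=1, C('a')=2, C('l')=4, C('m')=6
L[0]='A': occ=0, LF[0]=C('A')+0=1+0=1
L[1]='a': occ=0, LF[1]=C('a')+0=2+0=2
L[2]='m': occ=0, LF[2]=C('m')+0=6+0=6
L[3]='l': occ=0, LF[3]=C('l')+0=4+0=4
L[4]='l': occ=1, LF[4]=C('l')+1=4+1=5
L[5]='$': occ=0, LF[5]=C('$')+0=0+0=0
L[6]='a': occ=1, LF[6]=C('a')+1=2+1=3

Answer: 1 2 6 4 5 0 3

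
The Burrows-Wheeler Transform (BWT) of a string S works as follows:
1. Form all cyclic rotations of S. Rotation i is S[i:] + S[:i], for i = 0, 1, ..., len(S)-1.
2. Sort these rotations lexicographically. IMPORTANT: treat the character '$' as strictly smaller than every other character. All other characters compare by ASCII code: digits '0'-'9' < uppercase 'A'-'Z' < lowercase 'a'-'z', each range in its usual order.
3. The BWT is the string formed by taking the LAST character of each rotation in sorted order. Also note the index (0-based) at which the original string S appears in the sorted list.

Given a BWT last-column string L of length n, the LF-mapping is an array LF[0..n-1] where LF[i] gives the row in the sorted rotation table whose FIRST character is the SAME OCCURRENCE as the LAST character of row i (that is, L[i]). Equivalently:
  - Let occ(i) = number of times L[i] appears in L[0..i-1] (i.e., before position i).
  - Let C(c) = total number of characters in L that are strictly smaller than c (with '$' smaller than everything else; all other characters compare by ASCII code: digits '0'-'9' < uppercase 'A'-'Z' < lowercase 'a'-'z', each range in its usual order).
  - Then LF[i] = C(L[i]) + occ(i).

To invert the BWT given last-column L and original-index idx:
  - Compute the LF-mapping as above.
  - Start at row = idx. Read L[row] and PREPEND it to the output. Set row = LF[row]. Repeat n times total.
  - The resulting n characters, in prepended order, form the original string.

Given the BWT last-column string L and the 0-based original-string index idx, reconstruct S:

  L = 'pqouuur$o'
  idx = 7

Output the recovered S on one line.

Answer: uqoourup$

Derivation:
LF mapping: 3 4 1 6 7 8 5 0 2
Walk LF starting at row 7, prepending L[row]:
  step 1: row=7, L[7]='$', prepend. Next row=LF[7]=0
  step 2: row=0, L[0]='p', prepend. Next row=LF[0]=3
  step 3: row=3, L[3]='u', prepend. Next row=LF[3]=6
  step 4: row=6, L[6]='r', prepend. Next row=LF[6]=5
  step 5: row=5, L[5]='u', prepend. Next row=LF[5]=8
  step 6: row=8, L[8]='o', prepend. Next row=LF[8]=2
  step 7: row=2, L[2]='o', prepend. Next row=LF[2]=1
  step 8: row=1, L[1]='q', prepend. Next row=LF[1]=4
  step 9: row=4, L[4]='u', prepend. Next row=LF[4]=7
Reversed output: uqoourup$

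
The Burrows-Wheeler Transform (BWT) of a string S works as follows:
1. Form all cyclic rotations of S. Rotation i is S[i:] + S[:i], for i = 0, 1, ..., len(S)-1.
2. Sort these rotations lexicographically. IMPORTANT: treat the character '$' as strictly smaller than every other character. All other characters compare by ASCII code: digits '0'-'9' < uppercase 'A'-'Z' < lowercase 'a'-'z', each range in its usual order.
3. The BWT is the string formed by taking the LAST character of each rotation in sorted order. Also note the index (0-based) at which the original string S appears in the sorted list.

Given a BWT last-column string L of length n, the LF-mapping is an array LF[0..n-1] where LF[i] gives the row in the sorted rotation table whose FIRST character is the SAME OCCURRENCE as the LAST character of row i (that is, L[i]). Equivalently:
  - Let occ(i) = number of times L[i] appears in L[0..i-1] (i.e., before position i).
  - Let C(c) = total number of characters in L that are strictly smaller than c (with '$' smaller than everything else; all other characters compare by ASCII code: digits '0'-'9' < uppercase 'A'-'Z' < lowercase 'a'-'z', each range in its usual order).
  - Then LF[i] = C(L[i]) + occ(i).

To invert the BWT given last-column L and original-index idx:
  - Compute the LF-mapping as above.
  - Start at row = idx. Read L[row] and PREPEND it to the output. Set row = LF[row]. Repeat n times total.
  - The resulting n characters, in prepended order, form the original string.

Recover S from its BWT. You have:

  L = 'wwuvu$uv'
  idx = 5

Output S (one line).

Answer: vwuuvuw$

Derivation:
LF mapping: 6 7 1 4 2 0 3 5
Walk LF starting at row 5, prepending L[row]:
  step 1: row=5, L[5]='$', prepend. Next row=LF[5]=0
  step 2: row=0, L[0]='w', prepend. Next row=LF[0]=6
  step 3: row=6, L[6]='u', prepend. Next row=LF[6]=3
  step 4: row=3, L[3]='v', prepend. Next row=LF[3]=4
  step 5: row=4, L[4]='u', prepend. Next row=LF[4]=2
  step 6: row=2, L[2]='u', prepend. Next row=LF[2]=1
  step 7: row=1, L[1]='w', prepend. Next row=LF[1]=7
  step 8: row=7, L[7]='v', prepend. Next row=LF[7]=5
Reversed output: vwuuvuw$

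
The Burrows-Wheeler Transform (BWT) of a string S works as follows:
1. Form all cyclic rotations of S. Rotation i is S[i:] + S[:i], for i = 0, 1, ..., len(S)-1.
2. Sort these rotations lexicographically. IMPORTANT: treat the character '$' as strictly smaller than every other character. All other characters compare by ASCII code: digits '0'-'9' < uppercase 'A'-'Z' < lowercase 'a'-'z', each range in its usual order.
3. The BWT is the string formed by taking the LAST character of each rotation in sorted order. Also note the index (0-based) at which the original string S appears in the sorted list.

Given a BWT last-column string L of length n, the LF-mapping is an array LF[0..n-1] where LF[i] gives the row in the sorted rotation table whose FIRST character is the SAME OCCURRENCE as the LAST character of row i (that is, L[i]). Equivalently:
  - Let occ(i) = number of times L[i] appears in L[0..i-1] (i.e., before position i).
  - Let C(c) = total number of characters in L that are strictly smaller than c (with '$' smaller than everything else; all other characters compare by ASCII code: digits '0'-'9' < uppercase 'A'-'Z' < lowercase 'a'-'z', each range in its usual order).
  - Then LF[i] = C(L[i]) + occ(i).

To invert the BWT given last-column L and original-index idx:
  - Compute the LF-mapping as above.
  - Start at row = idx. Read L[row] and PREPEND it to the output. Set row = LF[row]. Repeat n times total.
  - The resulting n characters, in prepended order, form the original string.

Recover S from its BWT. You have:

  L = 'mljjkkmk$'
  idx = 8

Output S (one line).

Answer: mljjkkkm$

Derivation:
LF mapping: 7 6 1 2 3 4 8 5 0
Walk LF starting at row 8, prepending L[row]:
  step 1: row=8, L[8]='$', prepend. Next row=LF[8]=0
  step 2: row=0, L[0]='m', prepend. Next row=LF[0]=7
  step 3: row=7, L[7]='k', prepend. Next row=LF[7]=5
  step 4: row=5, L[5]='k', prepend. Next row=LF[5]=4
  step 5: row=4, L[4]='k', prepend. Next row=LF[4]=3
  step 6: row=3, L[3]='j', prepend. Next row=LF[3]=2
  step 7: row=2, L[2]='j', prepend. Next row=LF[2]=1
  step 8: row=1, L[1]='l', prepend. Next row=LF[1]=6
  step 9: row=6, L[6]='m', prepend. Next row=LF[6]=8
Reversed output: mljjkkkm$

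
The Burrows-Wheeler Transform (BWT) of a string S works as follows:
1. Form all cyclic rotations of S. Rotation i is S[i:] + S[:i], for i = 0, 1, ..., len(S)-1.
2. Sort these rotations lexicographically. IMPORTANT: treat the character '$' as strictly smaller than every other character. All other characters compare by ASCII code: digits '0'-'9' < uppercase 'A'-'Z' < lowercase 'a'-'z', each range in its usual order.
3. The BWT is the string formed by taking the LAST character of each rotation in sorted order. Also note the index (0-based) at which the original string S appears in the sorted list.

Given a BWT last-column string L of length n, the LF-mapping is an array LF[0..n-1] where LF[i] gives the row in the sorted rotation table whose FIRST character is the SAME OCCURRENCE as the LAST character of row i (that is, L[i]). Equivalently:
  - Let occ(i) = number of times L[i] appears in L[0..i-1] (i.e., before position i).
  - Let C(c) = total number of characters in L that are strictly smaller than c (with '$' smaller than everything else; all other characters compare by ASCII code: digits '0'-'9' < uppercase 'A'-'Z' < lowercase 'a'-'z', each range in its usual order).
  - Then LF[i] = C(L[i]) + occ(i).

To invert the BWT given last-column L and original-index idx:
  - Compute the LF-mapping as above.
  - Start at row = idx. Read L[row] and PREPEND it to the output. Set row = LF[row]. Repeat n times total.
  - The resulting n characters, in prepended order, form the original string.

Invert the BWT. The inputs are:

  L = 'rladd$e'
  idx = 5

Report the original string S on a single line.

Answer: ladder$

Derivation:
LF mapping: 6 5 1 2 3 0 4
Walk LF starting at row 5, prepending L[row]:
  step 1: row=5, L[5]='$', prepend. Next row=LF[5]=0
  step 2: row=0, L[0]='r', prepend. Next row=LF[0]=6
  step 3: row=6, L[6]='e', prepend. Next row=LF[6]=4
  step 4: row=4, L[4]='d', prepend. Next row=LF[4]=3
  step 5: row=3, L[3]='d', prepend. Next row=LF[3]=2
  step 6: row=2, L[2]='a', prepend. Next row=LF[2]=1
  step 7: row=1, L[1]='l', prepend. Next row=LF[1]=5
Reversed output: ladder$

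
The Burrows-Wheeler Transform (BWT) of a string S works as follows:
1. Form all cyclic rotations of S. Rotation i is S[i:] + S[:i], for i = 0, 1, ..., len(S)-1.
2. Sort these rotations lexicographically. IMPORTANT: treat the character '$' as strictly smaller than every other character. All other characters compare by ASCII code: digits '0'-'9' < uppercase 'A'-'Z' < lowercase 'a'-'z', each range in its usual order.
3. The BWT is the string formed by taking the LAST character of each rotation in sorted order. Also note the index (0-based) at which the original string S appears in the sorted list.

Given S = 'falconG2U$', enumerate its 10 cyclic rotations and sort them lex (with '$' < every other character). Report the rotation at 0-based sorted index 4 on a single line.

Answer: alconG2U$f

Derivation:
All 10 rotations (rotation i = S[i:]+S[:i]):
  rot[0] = falconG2U$
  rot[1] = alconG2U$f
  rot[2] = lconG2U$fa
  rot[3] = conG2U$fal
  rot[4] = onG2U$falc
  rot[5] = nG2U$falco
  rot[6] = G2U$falcon
  rot[7] = 2U$falconG
  rot[8] = U$falconG2
  rot[9] = $falconG2U
Sorted (with $ < everything):
  sorted[0] = $falconG2U
  sorted[1] = 2U$falconG
  sorted[2] = G2U$falcon
  sorted[3] = U$falconG2
  sorted[4] = alconG2U$f
  sorted[5] = conG2U$fal
  sorted[6] = falconG2U$
  sorted[7] = lconG2U$fa
  sorted[8] = nG2U$falco
  sorted[9] = onG2U$falc
sorted[4] = alconG2U$f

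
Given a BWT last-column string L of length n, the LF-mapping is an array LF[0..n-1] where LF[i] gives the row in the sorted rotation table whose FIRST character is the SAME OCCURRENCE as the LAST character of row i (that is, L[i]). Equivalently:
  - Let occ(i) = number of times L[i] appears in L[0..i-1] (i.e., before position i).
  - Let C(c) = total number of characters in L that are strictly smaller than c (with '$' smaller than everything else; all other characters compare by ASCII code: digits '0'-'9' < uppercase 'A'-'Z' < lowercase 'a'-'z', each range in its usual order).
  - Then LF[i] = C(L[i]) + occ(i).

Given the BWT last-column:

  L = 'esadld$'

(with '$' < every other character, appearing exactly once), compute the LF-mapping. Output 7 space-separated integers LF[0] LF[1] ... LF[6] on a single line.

Answer: 4 6 1 2 5 3 0

Derivation:
Char counts: '$':1, 'a':1, 'd':2, 'e':1, 'l':1, 's':1
C (first-col start): C('$')=0, C('a')=1, C('d')=2, C('e')=4, C('l')=5, C('s')=6
L[0]='e': occ=0, LF[0]=C('e')+0=4+0=4
L[1]='s': occ=0, LF[1]=C('s')+0=6+0=6
L[2]='a': occ=0, LF[2]=C('a')+0=1+0=1
L[3]='d': occ=0, LF[3]=C('d')+0=2+0=2
L[4]='l': occ=0, LF[4]=C('l')+0=5+0=5
L[5]='d': occ=1, LF[5]=C('d')+1=2+1=3
L[6]='$': occ=0, LF[6]=C('$')+0=0+0=0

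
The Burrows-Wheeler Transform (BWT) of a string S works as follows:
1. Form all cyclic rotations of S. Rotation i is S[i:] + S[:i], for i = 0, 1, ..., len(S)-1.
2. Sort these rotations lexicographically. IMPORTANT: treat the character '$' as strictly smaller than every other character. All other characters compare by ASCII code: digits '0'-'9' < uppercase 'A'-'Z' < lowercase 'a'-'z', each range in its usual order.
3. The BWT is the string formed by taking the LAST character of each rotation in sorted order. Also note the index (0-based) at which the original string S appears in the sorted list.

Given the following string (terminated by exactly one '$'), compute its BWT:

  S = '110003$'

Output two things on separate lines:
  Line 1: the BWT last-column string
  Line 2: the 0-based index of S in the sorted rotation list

Answer: 31001$0
5

Derivation:
All 7 rotations (rotation i = S[i:]+S[:i]):
  rot[0] = 110003$
  rot[1] = 10003$1
  rot[2] = 0003$11
  rot[3] = 003$110
  rot[4] = 03$1100
  rot[5] = 3$11000
  rot[6] = $110003
Sorted (with $ < everything):
  sorted[0] = $110003  (last char: '3')
  sorted[1] = 0003$11  (last char: '1')
  sorted[2] = 003$110  (last char: '0')
  sorted[3] = 03$1100  (last char: '0')
  sorted[4] = 10003$1  (last char: '1')
  sorted[5] = 110003$  (last char: '$')
  sorted[6] = 3$11000  (last char: '0')
Last column: 31001$0
Original string S is at sorted index 5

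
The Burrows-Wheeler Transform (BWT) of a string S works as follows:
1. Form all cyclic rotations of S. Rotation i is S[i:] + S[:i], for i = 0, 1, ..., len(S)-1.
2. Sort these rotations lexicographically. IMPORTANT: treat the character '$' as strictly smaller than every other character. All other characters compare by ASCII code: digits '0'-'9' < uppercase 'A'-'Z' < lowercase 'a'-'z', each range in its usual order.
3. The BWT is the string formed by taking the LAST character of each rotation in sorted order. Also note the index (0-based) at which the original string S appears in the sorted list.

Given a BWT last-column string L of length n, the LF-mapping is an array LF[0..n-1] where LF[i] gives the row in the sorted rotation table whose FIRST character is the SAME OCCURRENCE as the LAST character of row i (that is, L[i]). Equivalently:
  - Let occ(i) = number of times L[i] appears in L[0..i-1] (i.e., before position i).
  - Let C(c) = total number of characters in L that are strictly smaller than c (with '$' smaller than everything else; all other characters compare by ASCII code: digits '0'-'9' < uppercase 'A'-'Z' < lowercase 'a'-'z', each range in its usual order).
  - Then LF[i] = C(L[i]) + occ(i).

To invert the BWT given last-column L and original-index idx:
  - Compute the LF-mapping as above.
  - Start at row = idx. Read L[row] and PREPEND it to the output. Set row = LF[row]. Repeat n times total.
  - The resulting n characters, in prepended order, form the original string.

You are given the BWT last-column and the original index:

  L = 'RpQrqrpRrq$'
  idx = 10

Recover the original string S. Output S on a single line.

LF mapping: 2 4 1 8 6 9 5 3 10 7 0
Walk LF starting at row 10, prepending L[row]:
  step 1: row=10, L[10]='$', prepend. Next row=LF[10]=0
  step 2: row=0, L[0]='R', prepend. Next row=LF[0]=2
  step 3: row=2, L[2]='Q', prepend. Next row=LF[2]=1
  step 4: row=1, L[1]='p', prepend. Next row=LF[1]=4
  step 5: row=4, L[4]='q', prepend. Next row=LF[4]=6
  step 6: row=6, L[6]='p', prepend. Next row=LF[6]=5
  step 7: row=5, L[5]='r', prepend. Next row=LF[5]=9
  step 8: row=9, L[9]='q', prepend. Next row=LF[9]=7
  step 9: row=7, L[7]='R', prepend. Next row=LF[7]=3
  step 10: row=3, L[3]='r', prepend. Next row=LF[3]=8
  step 11: row=8, L[8]='r', prepend. Next row=LF[8]=10
Reversed output: rrRqrpqpQR$

Answer: rrRqrpqpQR$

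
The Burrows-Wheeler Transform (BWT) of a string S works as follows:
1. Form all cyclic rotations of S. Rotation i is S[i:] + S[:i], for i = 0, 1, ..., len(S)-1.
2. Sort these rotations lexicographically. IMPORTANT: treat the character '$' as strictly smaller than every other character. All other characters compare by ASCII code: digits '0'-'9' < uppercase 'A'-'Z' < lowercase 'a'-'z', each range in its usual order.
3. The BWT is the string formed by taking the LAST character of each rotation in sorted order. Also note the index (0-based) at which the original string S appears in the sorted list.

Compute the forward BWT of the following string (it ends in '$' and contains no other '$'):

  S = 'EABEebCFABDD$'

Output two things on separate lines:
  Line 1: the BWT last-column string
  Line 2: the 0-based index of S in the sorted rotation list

All 13 rotations (rotation i = S[i:]+S[:i]):
  rot[0] = EABEebCFABDD$
  rot[1] = ABEebCFABDD$E
  rot[2] = BEebCFABDD$EA
  rot[3] = EebCFABDD$EAB
  rot[4] = ebCFABDD$EABE
  rot[5] = bCFABDD$EABEe
  rot[6] = CFABDD$EABEeb
  rot[7] = FABDD$EABEebC
  rot[8] = ABDD$EABEebCF
  rot[9] = BDD$EABEebCFA
  rot[10] = DD$EABEebCFAB
  rot[11] = D$EABEebCFABD
  rot[12] = $EABEebCFABDD
Sorted (with $ < everything):
  sorted[0] = $EABEebCFABDD  (last char: 'D')
  sorted[1] = ABDD$EABEebCF  (last char: 'F')
  sorted[2] = ABEebCFABDD$E  (last char: 'E')
  sorted[3] = BDD$EABEebCFA  (last char: 'A')
  sorted[4] = BEebCFABDD$EA  (last char: 'A')
  sorted[5] = CFABDD$EABEeb  (last char: 'b')
  sorted[6] = D$EABEebCFABD  (last char: 'D')
  sorted[7] = DD$EABEebCFAB  (last char: 'B')
  sorted[8] = EABEebCFABDD$  (last char: '$')
  sorted[9] = EebCFABDD$EAB  (last char: 'B')
  sorted[10] = FABDD$EABEebC  (last char: 'C')
  sorted[11] = bCFABDD$EABEe  (last char: 'e')
  sorted[12] = ebCFABDD$EABE  (last char: 'E')
Last column: DFEAAbDB$BCeE
Original string S is at sorted index 8

Answer: DFEAAbDB$BCeE
8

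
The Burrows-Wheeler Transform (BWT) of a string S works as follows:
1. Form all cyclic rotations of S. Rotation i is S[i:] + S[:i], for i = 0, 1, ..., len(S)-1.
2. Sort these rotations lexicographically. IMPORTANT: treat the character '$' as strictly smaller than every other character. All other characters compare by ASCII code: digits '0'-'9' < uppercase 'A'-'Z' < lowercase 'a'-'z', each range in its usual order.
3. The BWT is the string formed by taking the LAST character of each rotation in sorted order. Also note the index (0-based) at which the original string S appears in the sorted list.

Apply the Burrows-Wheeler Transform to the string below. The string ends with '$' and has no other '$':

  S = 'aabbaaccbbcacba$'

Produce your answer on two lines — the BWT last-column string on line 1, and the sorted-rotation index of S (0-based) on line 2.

Answer: ab$bacacbacbbaca
2

Derivation:
All 16 rotations (rotation i = S[i:]+S[:i]):
  rot[0] = aabbaaccbbcacba$
  rot[1] = abbaaccbbcacba$a
  rot[2] = bbaaccbbcacba$aa
  rot[3] = baaccbbcacba$aab
  rot[4] = aaccbbcacba$aabb
  rot[5] = accbbcacba$aabba
  rot[6] = ccbbcacba$aabbaa
  rot[7] = cbbcacba$aabbaac
  rot[8] = bbcacba$aabbaacc
  rot[9] = bcacba$aabbaaccb
  rot[10] = cacba$aabbaaccbb
  rot[11] = acba$aabbaaccbbc
  rot[12] = cba$aabbaaccbbca
  rot[13] = ba$aabbaaccbbcac
  rot[14] = a$aabbaaccbbcacb
  rot[15] = $aabbaaccbbcacba
Sorted (with $ < everything):
  sorted[0] = $aabbaaccbbcacba  (last char: 'a')
  sorted[1] = a$aabbaaccbbcacb  (last char: 'b')
  sorted[2] = aabbaaccbbcacba$  (last char: '$')
  sorted[3] = aaccbbcacba$aabb  (last char: 'b')
  sorted[4] = abbaaccbbcacba$a  (last char: 'a')
  sorted[5] = acba$aabbaaccbbc  (last char: 'c')
  sorted[6] = accbbcacba$aabba  (last char: 'a')
  sorted[7] = ba$aabbaaccbbcac  (last char: 'c')
  sorted[8] = baaccbbcacba$aab  (last char: 'b')
  sorted[9] = bbaaccbbcacba$aa  (last char: 'a')
  sorted[10] = bbcacba$aabbaacc  (last char: 'c')
  sorted[11] = bcacba$aabbaaccb  (last char: 'b')
  sorted[12] = cacba$aabbaaccbb  (last char: 'b')
  sorted[13] = cba$aabbaaccbbca  (last char: 'a')
  sorted[14] = cbbcacba$aabbaac  (last char: 'c')
  sorted[15] = ccbbcacba$aabbaa  (last char: 'a')
Last column: ab$bacacbacbbaca
Original string S is at sorted index 2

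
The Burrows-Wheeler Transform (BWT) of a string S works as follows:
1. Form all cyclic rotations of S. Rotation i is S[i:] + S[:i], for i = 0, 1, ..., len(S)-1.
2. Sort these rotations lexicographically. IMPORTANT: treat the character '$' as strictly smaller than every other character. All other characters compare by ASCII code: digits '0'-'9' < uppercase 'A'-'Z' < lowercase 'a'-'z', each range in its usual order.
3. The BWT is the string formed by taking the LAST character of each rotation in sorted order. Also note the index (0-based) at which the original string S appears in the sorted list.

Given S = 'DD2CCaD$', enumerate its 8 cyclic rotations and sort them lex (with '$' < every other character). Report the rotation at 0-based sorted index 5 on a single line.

Answer: D2CCaD$D

Derivation:
All 8 rotations (rotation i = S[i:]+S[:i]):
  rot[0] = DD2CCaD$
  rot[1] = D2CCaD$D
  rot[2] = 2CCaD$DD
  rot[3] = CCaD$DD2
  rot[4] = CaD$DD2C
  rot[5] = aD$DD2CC
  rot[6] = D$DD2CCa
  rot[7] = $DD2CCaD
Sorted (with $ < everything):
  sorted[0] = $DD2CCaD
  sorted[1] = 2CCaD$DD
  sorted[2] = CCaD$DD2
  sorted[3] = CaD$DD2C
  sorted[4] = D$DD2CCa
  sorted[5] = D2CCaD$D
  sorted[6] = DD2CCaD$
  sorted[7] = aD$DD2CC
sorted[5] = D2CCaD$D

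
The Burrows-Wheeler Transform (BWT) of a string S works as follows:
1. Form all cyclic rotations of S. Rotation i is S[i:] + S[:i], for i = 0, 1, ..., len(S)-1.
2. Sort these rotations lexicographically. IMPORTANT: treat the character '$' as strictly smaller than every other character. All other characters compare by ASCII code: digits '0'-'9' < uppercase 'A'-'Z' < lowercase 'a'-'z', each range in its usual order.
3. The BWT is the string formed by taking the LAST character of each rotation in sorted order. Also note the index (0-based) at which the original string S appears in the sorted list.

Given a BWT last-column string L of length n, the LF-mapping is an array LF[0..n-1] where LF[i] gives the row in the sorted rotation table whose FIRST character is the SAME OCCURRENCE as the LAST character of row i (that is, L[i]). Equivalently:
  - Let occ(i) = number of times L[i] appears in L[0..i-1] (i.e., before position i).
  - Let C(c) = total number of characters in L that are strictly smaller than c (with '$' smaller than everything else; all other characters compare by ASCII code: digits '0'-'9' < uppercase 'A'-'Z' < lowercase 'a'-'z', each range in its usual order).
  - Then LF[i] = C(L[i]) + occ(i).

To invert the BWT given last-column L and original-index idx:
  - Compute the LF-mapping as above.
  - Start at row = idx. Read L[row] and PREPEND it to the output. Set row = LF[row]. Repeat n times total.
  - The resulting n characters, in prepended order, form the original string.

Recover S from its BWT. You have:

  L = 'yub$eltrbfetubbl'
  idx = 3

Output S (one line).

Answer: bubblebutterfly$

Derivation:
LF mapping: 15 13 1 0 5 8 11 10 2 7 6 12 14 3 4 9
Walk LF starting at row 3, prepending L[row]:
  step 1: row=3, L[3]='$', prepend. Next row=LF[3]=0
  step 2: row=0, L[0]='y', prepend. Next row=LF[0]=15
  step 3: row=15, L[15]='l', prepend. Next row=LF[15]=9
  step 4: row=9, L[9]='f', prepend. Next row=LF[9]=7
  step 5: row=7, L[7]='r', prepend. Next row=LF[7]=10
  step 6: row=10, L[10]='e', prepend. Next row=LF[10]=6
  step 7: row=6, L[6]='t', prepend. Next row=LF[6]=11
  step 8: row=11, L[11]='t', prepend. Next row=LF[11]=12
  step 9: row=12, L[12]='u', prepend. Next row=LF[12]=14
  step 10: row=14, L[14]='b', prepend. Next row=LF[14]=4
  step 11: row=4, L[4]='e', prepend. Next row=LF[4]=5
  step 12: row=5, L[5]='l', prepend. Next row=LF[5]=8
  step 13: row=8, L[8]='b', prepend. Next row=LF[8]=2
  step 14: row=2, L[2]='b', prepend. Next row=LF[2]=1
  step 15: row=1, L[1]='u', prepend. Next row=LF[1]=13
  step 16: row=13, L[13]='b', prepend. Next row=LF[13]=3
Reversed output: bubblebutterfly$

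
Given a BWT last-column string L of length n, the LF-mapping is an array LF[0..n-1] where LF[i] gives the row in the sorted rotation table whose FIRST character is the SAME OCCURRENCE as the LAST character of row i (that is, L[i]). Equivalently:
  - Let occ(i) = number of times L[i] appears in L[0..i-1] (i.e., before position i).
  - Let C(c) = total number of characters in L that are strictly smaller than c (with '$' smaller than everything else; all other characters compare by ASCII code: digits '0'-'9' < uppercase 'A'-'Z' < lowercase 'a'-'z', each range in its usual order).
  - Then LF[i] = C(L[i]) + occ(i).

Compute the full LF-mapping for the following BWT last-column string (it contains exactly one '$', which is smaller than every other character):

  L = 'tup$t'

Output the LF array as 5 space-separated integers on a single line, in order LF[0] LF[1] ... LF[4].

Char counts: '$':1, 'p':1, 't':2, 'u':1
C (first-col start): C('$')=0, C('p')=1, C('t')=2, C('u')=4
L[0]='t': occ=0, LF[0]=C('t')+0=2+0=2
L[1]='u': occ=0, LF[1]=C('u')+0=4+0=4
L[2]='p': occ=0, LF[2]=C('p')+0=1+0=1
L[3]='$': occ=0, LF[3]=C('$')+0=0+0=0
L[4]='t': occ=1, LF[4]=C('t')+1=2+1=3

Answer: 2 4 1 0 3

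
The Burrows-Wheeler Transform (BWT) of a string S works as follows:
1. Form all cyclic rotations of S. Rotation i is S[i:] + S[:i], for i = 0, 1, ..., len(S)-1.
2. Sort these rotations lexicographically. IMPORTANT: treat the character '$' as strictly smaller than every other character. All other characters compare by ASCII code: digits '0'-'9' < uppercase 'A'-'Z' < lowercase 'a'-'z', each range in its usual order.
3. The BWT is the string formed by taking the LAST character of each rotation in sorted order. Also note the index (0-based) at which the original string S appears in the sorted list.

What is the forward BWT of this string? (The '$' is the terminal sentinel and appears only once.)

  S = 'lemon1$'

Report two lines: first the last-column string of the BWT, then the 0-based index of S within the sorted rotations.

Answer: 1nl$eom
3

Derivation:
All 7 rotations (rotation i = S[i:]+S[:i]):
  rot[0] = lemon1$
  rot[1] = emon1$l
  rot[2] = mon1$le
  rot[3] = on1$lem
  rot[4] = n1$lemo
  rot[5] = 1$lemon
  rot[6] = $lemon1
Sorted (with $ < everything):
  sorted[0] = $lemon1  (last char: '1')
  sorted[1] = 1$lemon  (last char: 'n')
  sorted[2] = emon1$l  (last char: 'l')
  sorted[3] = lemon1$  (last char: '$')
  sorted[4] = mon1$le  (last char: 'e')
  sorted[5] = n1$lemo  (last char: 'o')
  sorted[6] = on1$lem  (last char: 'm')
Last column: 1nl$eom
Original string S is at sorted index 3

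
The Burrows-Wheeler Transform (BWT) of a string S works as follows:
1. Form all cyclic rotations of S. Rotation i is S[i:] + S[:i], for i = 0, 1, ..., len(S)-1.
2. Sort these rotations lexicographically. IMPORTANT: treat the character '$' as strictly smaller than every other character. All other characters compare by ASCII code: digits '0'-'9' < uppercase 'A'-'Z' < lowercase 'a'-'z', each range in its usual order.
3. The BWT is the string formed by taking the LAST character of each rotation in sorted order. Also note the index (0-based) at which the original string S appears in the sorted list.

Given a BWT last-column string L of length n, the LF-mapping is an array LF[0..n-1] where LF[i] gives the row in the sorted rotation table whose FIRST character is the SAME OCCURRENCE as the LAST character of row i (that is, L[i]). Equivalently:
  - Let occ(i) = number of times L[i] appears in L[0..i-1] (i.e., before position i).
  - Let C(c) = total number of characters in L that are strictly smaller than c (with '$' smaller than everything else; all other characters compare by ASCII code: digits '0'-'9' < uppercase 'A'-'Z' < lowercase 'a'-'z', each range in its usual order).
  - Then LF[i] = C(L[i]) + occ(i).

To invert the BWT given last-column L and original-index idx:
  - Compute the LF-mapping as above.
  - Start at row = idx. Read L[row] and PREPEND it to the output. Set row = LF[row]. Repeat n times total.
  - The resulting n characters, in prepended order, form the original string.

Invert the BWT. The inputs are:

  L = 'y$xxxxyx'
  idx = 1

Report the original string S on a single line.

LF mapping: 6 0 1 2 3 4 7 5
Walk LF starting at row 1, prepending L[row]:
  step 1: row=1, L[1]='$', prepend. Next row=LF[1]=0
  step 2: row=0, L[0]='y', prepend. Next row=LF[0]=6
  step 3: row=6, L[6]='y', prepend. Next row=LF[6]=7
  step 4: row=7, L[7]='x', prepend. Next row=LF[7]=5
  step 5: row=5, L[5]='x', prepend. Next row=LF[5]=4
  step 6: row=4, L[4]='x', prepend. Next row=LF[4]=3
  step 7: row=3, L[3]='x', prepend. Next row=LF[3]=2
  step 8: row=2, L[2]='x', prepend. Next row=LF[2]=1
Reversed output: xxxxxyy$

Answer: xxxxxyy$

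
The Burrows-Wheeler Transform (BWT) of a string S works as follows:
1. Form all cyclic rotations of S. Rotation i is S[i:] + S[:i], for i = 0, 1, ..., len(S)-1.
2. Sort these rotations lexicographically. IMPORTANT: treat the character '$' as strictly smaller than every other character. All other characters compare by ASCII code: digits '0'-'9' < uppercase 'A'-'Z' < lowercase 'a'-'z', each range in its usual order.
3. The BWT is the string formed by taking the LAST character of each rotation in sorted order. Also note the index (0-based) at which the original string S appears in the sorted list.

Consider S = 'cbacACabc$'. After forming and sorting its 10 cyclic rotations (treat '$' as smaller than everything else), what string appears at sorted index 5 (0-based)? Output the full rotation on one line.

All 10 rotations (rotation i = S[i:]+S[:i]):
  rot[0] = cbacACabc$
  rot[1] = bacACabc$c
  rot[2] = acACabc$cb
  rot[3] = cACabc$cba
  rot[4] = ACabc$cbac
  rot[5] = Cabc$cbacA
  rot[6] = abc$cbacAC
  rot[7] = bc$cbacACa
  rot[8] = c$cbacACab
  rot[9] = $cbacACabc
Sorted (with $ < everything):
  sorted[0] = $cbacACabc
  sorted[1] = ACabc$cbac
  sorted[2] = Cabc$cbacA
  sorted[3] = abc$cbacAC
  sorted[4] = acACabc$cb
  sorted[5] = bacACabc$c
  sorted[6] = bc$cbacACa
  sorted[7] = c$cbacACab
  sorted[8] = cACabc$cba
  sorted[9] = cbacACabc$
sorted[5] = bacACabc$c

Answer: bacACabc$c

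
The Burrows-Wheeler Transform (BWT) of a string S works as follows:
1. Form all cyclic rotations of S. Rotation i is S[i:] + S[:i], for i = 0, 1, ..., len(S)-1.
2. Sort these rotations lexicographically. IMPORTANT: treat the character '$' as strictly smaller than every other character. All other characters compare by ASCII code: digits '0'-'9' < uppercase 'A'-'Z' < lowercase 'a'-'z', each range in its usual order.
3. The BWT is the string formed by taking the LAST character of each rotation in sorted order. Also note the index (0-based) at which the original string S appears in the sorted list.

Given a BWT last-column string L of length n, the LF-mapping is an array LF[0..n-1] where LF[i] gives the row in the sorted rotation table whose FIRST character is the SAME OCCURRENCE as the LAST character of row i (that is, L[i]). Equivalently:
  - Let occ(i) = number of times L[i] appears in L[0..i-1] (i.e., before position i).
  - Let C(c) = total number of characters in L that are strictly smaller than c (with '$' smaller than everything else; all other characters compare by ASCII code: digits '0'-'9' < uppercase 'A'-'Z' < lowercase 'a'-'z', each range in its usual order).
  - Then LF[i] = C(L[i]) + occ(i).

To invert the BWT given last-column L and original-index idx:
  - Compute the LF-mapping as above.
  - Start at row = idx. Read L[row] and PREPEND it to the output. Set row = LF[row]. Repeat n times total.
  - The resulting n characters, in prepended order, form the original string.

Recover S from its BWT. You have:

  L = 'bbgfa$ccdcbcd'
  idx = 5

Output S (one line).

LF mapping: 2 3 12 11 1 0 5 6 9 7 4 8 10
Walk LF starting at row 5, prepending L[row]:
  step 1: row=5, L[5]='$', prepend. Next row=LF[5]=0
  step 2: row=0, L[0]='b', prepend. Next row=LF[0]=2
  step 3: row=2, L[2]='g', prepend. Next row=LF[2]=12
  step 4: row=12, L[12]='d', prepend. Next row=LF[12]=10
  step 5: row=10, L[10]='b', prepend. Next row=LF[10]=4
  step 6: row=4, L[4]='a', prepend. Next row=LF[4]=1
  step 7: row=1, L[1]='b', prepend. Next row=LF[1]=3
  step 8: row=3, L[3]='f', prepend. Next row=LF[3]=11
  step 9: row=11, L[11]='c', prepend. Next row=LF[11]=8
  step 10: row=8, L[8]='d', prepend. Next row=LF[8]=9
  step 11: row=9, L[9]='c', prepend. Next row=LF[9]=7
  step 12: row=7, L[7]='c', prepend. Next row=LF[7]=6
  step 13: row=6, L[6]='c', prepend. Next row=LF[6]=5
Reversed output: cccdcfbabdgb$

Answer: cccdcfbabdgb$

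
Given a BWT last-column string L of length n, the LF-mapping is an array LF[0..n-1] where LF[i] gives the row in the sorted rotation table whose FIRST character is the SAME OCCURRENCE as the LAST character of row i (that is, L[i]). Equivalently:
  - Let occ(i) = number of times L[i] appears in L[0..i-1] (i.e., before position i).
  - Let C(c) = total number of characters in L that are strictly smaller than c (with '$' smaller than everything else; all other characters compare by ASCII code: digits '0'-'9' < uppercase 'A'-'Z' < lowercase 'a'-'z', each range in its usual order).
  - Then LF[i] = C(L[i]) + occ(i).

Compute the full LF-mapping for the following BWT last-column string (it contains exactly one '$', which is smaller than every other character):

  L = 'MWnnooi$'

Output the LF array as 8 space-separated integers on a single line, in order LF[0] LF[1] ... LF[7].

Char counts: '$':1, 'M':1, 'W':1, 'i':1, 'n':2, 'o':2
C (first-col start): C('$')=0, C('M')=1, C('W')=2, C('i')=3, C('n')=4, C('o')=6
L[0]='M': occ=0, LF[0]=C('M')+0=1+0=1
L[1]='W': occ=0, LF[1]=C('W')+0=2+0=2
L[2]='n': occ=0, LF[2]=C('n')+0=4+0=4
L[3]='n': occ=1, LF[3]=C('n')+1=4+1=5
L[4]='o': occ=0, LF[4]=C('o')+0=6+0=6
L[5]='o': occ=1, LF[5]=C('o')+1=6+1=7
L[6]='i': occ=0, LF[6]=C('i')+0=3+0=3
L[7]='$': occ=0, LF[7]=C('$')+0=0+0=0

Answer: 1 2 4 5 6 7 3 0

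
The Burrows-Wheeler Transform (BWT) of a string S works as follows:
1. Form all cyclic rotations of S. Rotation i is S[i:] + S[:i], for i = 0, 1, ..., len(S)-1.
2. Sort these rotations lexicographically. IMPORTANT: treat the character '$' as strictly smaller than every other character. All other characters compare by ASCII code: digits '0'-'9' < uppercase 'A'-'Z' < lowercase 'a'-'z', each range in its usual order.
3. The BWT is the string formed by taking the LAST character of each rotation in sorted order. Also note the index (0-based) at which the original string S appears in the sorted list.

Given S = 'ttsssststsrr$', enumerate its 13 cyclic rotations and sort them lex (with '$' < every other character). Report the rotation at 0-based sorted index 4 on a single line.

All 13 rotations (rotation i = S[i:]+S[:i]):
  rot[0] = ttsssststsrr$
  rot[1] = tsssststsrr$t
  rot[2] = sssststsrr$tt
  rot[3] = ssststsrr$tts
  rot[4] = sststsrr$ttss
  rot[5] = ststsrr$ttsss
  rot[6] = tstsrr$ttssss
  rot[7] = stsrr$ttsssst
  rot[8] = tsrr$ttssssts
  rot[9] = srr$ttsssstst
  rot[10] = rr$ttsssststs
  rot[11] = r$ttsssststsr
  rot[12] = $ttsssststsrr
Sorted (with $ < everything):
  sorted[0] = $ttsssststsrr
  sorted[1] = r$ttsssststsr
  sorted[2] = rr$ttsssststs
  sorted[3] = srr$ttsssstst
  sorted[4] = sssststsrr$tt
  sorted[5] = ssststsrr$tts
  sorted[6] = sststsrr$ttss
  sorted[7] = stsrr$ttsssst
  sorted[8] = ststsrr$ttsss
  sorted[9] = tsrr$ttssssts
  sorted[10] = tsssststsrr$t
  sorted[11] = tstsrr$ttssss
  sorted[12] = ttsssststsrr$
sorted[4] = sssststsrr$tt

Answer: sssststsrr$tt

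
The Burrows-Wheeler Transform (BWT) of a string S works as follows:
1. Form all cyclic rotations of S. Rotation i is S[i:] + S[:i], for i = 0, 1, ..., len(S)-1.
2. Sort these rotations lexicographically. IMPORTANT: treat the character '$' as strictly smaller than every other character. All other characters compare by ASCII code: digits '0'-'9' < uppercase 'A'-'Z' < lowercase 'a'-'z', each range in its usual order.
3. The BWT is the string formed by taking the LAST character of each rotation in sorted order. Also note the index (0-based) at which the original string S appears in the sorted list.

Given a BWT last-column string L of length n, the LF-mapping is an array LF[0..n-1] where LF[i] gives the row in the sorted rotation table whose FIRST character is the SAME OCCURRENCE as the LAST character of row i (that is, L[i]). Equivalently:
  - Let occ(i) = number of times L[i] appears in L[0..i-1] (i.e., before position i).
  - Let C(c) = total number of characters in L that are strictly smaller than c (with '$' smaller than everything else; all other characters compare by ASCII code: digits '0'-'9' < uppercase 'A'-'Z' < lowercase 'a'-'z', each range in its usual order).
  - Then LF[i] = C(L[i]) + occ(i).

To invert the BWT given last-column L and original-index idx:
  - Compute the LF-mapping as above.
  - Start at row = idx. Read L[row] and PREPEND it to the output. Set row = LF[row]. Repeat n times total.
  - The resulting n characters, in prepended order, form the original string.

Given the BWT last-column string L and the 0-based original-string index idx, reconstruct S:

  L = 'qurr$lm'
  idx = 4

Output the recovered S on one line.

LF mapping: 3 6 4 5 0 1 2
Walk LF starting at row 4, prepending L[row]:
  step 1: row=4, L[4]='$', prepend. Next row=LF[4]=0
  step 2: row=0, L[0]='q', prepend. Next row=LF[0]=3
  step 3: row=3, L[3]='r', prepend. Next row=LF[3]=5
  step 4: row=5, L[5]='l', prepend. Next row=LF[5]=1
  step 5: row=1, L[1]='u', prepend. Next row=LF[1]=6
  step 6: row=6, L[6]='m', prepend. Next row=LF[6]=2
  step 7: row=2, L[2]='r', prepend. Next row=LF[2]=4
Reversed output: rmulrq$

Answer: rmulrq$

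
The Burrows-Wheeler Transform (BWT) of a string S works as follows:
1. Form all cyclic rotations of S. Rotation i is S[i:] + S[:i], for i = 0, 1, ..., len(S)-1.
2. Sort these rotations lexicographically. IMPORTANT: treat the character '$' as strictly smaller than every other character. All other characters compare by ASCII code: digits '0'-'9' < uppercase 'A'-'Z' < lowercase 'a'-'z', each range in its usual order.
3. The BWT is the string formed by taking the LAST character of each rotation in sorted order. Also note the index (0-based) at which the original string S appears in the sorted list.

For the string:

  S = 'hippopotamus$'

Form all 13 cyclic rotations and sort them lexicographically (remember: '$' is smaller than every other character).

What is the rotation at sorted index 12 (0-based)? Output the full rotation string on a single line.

Answer: us$hippopotam

Derivation:
All 13 rotations (rotation i = S[i:]+S[:i]):
  rot[0] = hippopotamus$
  rot[1] = ippopotamus$h
  rot[2] = ppopotamus$hi
  rot[3] = popotamus$hip
  rot[4] = opotamus$hipp
  rot[5] = potamus$hippo
  rot[6] = otamus$hippop
  rot[7] = tamus$hippopo
  rot[8] = amus$hippopot
  rot[9] = mus$hippopota
  rot[10] = us$hippopotam
  rot[11] = s$hippopotamu
  rot[12] = $hippopotamus
Sorted (with $ < everything):
  sorted[0] = $hippopotamus
  sorted[1] = amus$hippopot
  sorted[2] = hippopotamus$
  sorted[3] = ippopotamus$h
  sorted[4] = mus$hippopota
  sorted[5] = opotamus$hipp
  sorted[6] = otamus$hippop
  sorted[7] = popotamus$hip
  sorted[8] = potamus$hippo
  sorted[9] = ppopotamus$hi
  sorted[10] = s$hippopotamu
  sorted[11] = tamus$hippopo
  sorted[12] = us$hippopotam
sorted[12] = us$hippopotam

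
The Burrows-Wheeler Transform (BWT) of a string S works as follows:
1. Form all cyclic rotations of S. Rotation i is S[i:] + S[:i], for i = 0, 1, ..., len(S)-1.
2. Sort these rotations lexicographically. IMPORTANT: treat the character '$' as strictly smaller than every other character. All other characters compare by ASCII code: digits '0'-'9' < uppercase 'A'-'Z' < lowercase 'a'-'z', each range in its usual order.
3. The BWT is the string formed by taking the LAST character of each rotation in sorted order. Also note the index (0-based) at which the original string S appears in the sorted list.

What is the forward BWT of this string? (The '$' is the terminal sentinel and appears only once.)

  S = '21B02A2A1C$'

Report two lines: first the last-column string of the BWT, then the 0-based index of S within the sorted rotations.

All 11 rotations (rotation i = S[i:]+S[:i]):
  rot[0] = 21B02A2A1C$
  rot[1] = 1B02A2A1C$2
  rot[2] = B02A2A1C$21
  rot[3] = 02A2A1C$21B
  rot[4] = 2A2A1C$21B0
  rot[5] = A2A1C$21B02
  rot[6] = 2A1C$21B02A
  rot[7] = A1C$21B02A2
  rot[8] = 1C$21B02A2A
  rot[9] = C$21B02A2A1
  rot[10] = $21B02A2A1C
Sorted (with $ < everything):
  sorted[0] = $21B02A2A1C  (last char: 'C')
  sorted[1] = 02A2A1C$21B  (last char: 'B')
  sorted[2] = 1B02A2A1C$2  (last char: '2')
  sorted[3] = 1C$21B02A2A  (last char: 'A')
  sorted[4] = 21B02A2A1C$  (last char: '$')
  sorted[5] = 2A1C$21B02A  (last char: 'A')
  sorted[6] = 2A2A1C$21B0  (last char: '0')
  sorted[7] = A1C$21B02A2  (last char: '2')
  sorted[8] = A2A1C$21B02  (last char: '2')
  sorted[9] = B02A2A1C$21  (last char: '1')
  sorted[10] = C$21B02A2A1  (last char: '1')
Last column: CB2A$A02211
Original string S is at sorted index 4

Answer: CB2A$A02211
4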